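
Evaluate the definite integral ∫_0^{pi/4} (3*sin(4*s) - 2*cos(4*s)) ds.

3/2

An antiderivative is F(s) = -sin(4*s)/2 - 3*cos(4*s)/4.
Then F(pi/4) - F(0) = (3/4) - (-3/4) = 3/2.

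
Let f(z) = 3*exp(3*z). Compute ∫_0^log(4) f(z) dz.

Let u = exp(z), so du = exp(z) dz. When z = 0, u = 1; when z = log(4), u = 4.
The integral becomes 3·∫ u**2 du from 1 to 4, with antiderivative u**3.
Back in z: F(z) = exp(3*z).
Then F(log(4)) - F(0) = (64) - (1) = 63.

63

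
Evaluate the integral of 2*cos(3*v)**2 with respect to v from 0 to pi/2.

Use the identity cos^2(3*v) = (1 + cos(6*v))/2.
An antiderivative is F(v) = v + sin(6*v)/6.
Then F(pi/2) - F(0) = (pi/2) - (0) = pi/2.

pi/2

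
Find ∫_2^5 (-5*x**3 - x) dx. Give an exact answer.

-3087/4

By the power rule, an antiderivative is F(x) = -5*x**4/4 - x**2/2.
Then F(5) - F(2) = (-3175/4) - (-22) = -3087/4.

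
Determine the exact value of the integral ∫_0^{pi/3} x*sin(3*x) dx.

Integrate by parts once (u = x, dv = sin(3*x) dx).
An antiderivative is F(x) = -x*cos(3*x)/3 + sin(3*x)/9.
Then F(pi/3) - F(0) = (pi/9) - (0) = pi/9.

pi/9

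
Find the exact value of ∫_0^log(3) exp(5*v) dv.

242/5

Let u = exp(v), so du = exp(v) dv. When v = 0, u = 1; when v = log(3), u = 3.
The integral becomes ∫ u**4 du from 1 to 3, with antiderivative u**5/5.
Back in v: F(v) = exp(5*v)/5.
Then F(log(3)) - F(0) = (243/5) - (1/5) = 242/5.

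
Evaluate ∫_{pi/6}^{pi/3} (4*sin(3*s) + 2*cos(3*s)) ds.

2/3

An antiderivative is F(s) = 2*sin(3*s)/3 - 4*cos(3*s)/3.
Then F(pi/3) - F(pi/6) = (4/3) - (2/3) = 2/3.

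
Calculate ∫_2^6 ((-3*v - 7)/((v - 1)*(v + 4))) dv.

Factor the denominator: v**2 + 3*v - 4 = (v + 4)(v - 1).
Partial fractions: (-3*v - 7)/((v - 1)*(v + 4)) = -1/(v + 4) - 2/(v - 1).
An antiderivative is F(v) = -2*log(v - 1) - log(v + 4).
Then F(6) - F(2) = (-3*log(5) - log(2)) - (-log(6)) = -3*log(5) + log(3).

-3*log(5) + log(3)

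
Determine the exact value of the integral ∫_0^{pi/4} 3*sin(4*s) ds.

3/2

An antiderivative is F(s) = -3*cos(4*s)/4.
Then F(pi/4) - F(0) = (3/4) - (-3/4) = 3/2.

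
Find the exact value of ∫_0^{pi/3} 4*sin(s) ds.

2

An antiderivative is F(s) = -4*cos(s).
Then F(pi/3) - F(0) = (-2) - (-4) = 2.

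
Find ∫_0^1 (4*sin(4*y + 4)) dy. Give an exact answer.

cos(4) - cos(8)

Let u = 4*y + 4, so du = 4 dy. When y = 0, u = 4; when y = 1, u = 8.
The integral becomes ∫ sin(u) du from 4 to 8, with antiderivative -cos(u).
Back in y: F(y) = -cos(4*y + 4).
Then F(1) - F(0) = (-cos(8)) - (-cos(4)) = cos(4) - cos(8).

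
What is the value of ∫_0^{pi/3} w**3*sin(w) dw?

Integrate by parts 3 times (u = w^3, dv = sin(w) dw).
An antiderivative is F(w) = -w**3*cos(w) + 3*w**2*sin(w) + 6*w*cos(w) - 6*sin(w).
Then F(pi/3) - F(0) = (-3*sqrt(3) - pi**3/54 + sqrt(3)*pi**2/6 + pi) - (0) = -3*sqrt(3) - pi**3/54 + sqrt(3)*pi**2/6 + pi.

-3*sqrt(3) - pi**3/54 + sqrt(3)*pi**2/6 + pi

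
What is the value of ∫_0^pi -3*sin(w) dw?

An antiderivative is F(w) = 3*cos(w).
Then F(pi) - F(0) = (-3) - (3) = -6.

-6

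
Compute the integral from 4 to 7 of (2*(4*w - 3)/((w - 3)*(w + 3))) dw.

-5*log(7) + 11*log(2) + 5*log(5)

Factor the denominator: w**2 - 9 = (w + 3)(w - 3).
Partial fractions: 2*(4*w - 3)/((w - 3)*(w + 3)) = 5/(w + 3) + 3/(w - 3).
An antiderivative is F(w) = 3*log(w - 3) + 5*log(w + 3).
Then F(7) - F(4) = (11*log(2) + 5*log(5)) - (5*log(7)) = -5*log(7) + 11*log(2) + 5*log(5).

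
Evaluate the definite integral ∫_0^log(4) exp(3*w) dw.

Let u = exp(w), so du = exp(w) dw. When w = 0, u = 1; when w = log(4), u = 4.
The integral becomes ∫ u**2 du from 1 to 4, with antiderivative u**3/3.
Back in w: F(w) = exp(3*w)/3.
Then F(log(4)) - F(0) = (64/3) - (1/3) = 21.

21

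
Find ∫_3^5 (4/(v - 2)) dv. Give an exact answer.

An antiderivative is F(v) = 4*log(v - 2).
Then F(5) - F(3) = (log(81)) - (0) = log(81).

log(81)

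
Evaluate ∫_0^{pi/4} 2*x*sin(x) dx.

Integrate by parts once (u = x, dv = 2*sin(x) dx).
An antiderivative is F(x) = -2*x*cos(x) + 2*sin(x).
Then F(pi/4) - F(0) = (sqrt(2)*(4 - pi)/4) - (0) = sqrt(2)*(4 - pi)/4.

sqrt(2)*(4 - pi)/4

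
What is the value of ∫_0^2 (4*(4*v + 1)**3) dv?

Let u = 4*v + 1, so du = 4 dv. When v = 0, u = 1; when v = 2, u = 9.
The integral becomes ∫ u**3 du from 1 to 9, with antiderivative u**4/4.
Back in v: F(v) = (4*v + 1)**4/4.
Then F(2) - F(0) = (6561/4) - (1/4) = 1640.

1640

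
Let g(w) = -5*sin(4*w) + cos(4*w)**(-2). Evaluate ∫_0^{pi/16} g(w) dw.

-1 + 5*sqrt(2)/8

An antiderivative is F(w) = 5*cos(4*w)/4 + tan(4*w)/4.
Then F(pi/16) - F(0) = (1/4 + 5*sqrt(2)/8) - (5/4) = -1 + 5*sqrt(2)/8.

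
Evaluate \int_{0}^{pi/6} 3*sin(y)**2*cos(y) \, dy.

Let u = sin(y), so du = cos(y) dy. When y = 0, u = 0; when y = pi/6, u = 1/2.
The integral becomes 3·∫ u**2 du from 0 to 1/2, with antiderivative u**3.
Back in y: F(y) = sin(y)**3.
Then F(pi/6) - F(0) = (1/8) - (0) = 1/8.

1/8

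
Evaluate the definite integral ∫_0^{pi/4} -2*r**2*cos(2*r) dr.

1/2 - pi**2/16

Integrate by parts twice (u = r^2, dv = -2*cos(2*r) dr).
An antiderivative is F(r) = -r**2*sin(2*r) - r*cos(2*r) + sin(2*r)/2.
Then F(pi/4) - F(0) = (1/2 - pi**2/16) - (0) = 1/2 - pi**2/16.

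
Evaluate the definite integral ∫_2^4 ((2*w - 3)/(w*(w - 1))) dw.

log(8/3)

Factor the denominator: w**2 - w = w(w - 1).
Partial fractions: (2*w - 3)/(w*(w - 1)) = 3/w - 1/(w - 1).
An antiderivative is F(w) = 3*log(w) - log(w - 1).
Then F(4) - F(2) = (log(64/3)) - (log(8)) = log(8/3).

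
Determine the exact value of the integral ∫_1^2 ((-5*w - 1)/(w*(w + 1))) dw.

log(8/81)

Factor the denominator: w**2 + w = (w + 1)w.
Partial fractions: (-5*w - 1)/(w*(w + 1)) = -4/(w + 1) - 1/w.
An antiderivative is F(w) = -log(w) - 4*log(w + 1).
Then F(2) - F(1) = (-4*log(3) - log(2)) - (-log(16)) = log(8/81).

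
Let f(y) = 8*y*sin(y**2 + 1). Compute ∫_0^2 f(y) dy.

-4*cos(5) + 4*cos(1)

Let u = y**2 + 1, so du = 2*y dy. When y = 0, u = 1; when y = 2, u = 5.
The integral becomes 4·∫ sin(u) du from 1 to 5, with antiderivative -4*cos(u).
Back in y: F(y) = -4*cos(y**2 + 1).
Then F(2) - F(0) = (-4*cos(5)) - (-4*cos(1)) = -4*cos(5) + 4*cos(1).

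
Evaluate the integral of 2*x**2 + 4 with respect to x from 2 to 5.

90

By the power rule, an antiderivative is F(x) = 2*x**3/3 + 4*x.
Then F(5) - F(2) = (310/3) - (40/3) = 90.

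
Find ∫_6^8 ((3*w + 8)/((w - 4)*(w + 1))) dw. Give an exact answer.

Factor the denominator: w**2 - 3*w - 4 = (w + 1)(w - 4).
Partial fractions: (3*w + 8)/((w - 4)*(w + 1)) = -1/(w + 1) + 4/(w - 4).
An antiderivative is F(w) = 4*log(w - 4) - log(w + 1).
Then F(8) - F(6) = (-2*log(3) + 8*log(2)) - (log(16/7)) = -2*log(3) + log(7) + 4*log(2).

-2*log(3) + log(7) + 4*log(2)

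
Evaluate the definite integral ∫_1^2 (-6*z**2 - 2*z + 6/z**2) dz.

By the power rule, an antiderivative is F(z) = -2*z**3 - z**2 - 6/z.
Then F(2) - F(1) = (-23) - (-9) = -14.

-14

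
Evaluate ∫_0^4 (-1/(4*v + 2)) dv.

-log(18)/4 + log(2)/4

An antiderivative is F(v) = -log(4*v + 2)/4.
Then F(4) - F(0) = (-log(18)/4) - (-log(2)/4) = -log(18)/4 + log(2)/4.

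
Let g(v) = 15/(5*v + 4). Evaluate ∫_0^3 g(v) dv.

Let u = 5*v + 4, so du = 5 dv. When v = 0, u = 4; when v = 3, u = 19.
The integral becomes 3·∫ 1/u du from 4 to 19, with antiderivative 3*log(u).
Back in v: F(v) = 3*log(5*v + 4).
Then F(3) - F(0) = (3*log(19)) - (log(64)) = -6*log(2) + 3*log(19).

-6*log(2) + 3*log(19)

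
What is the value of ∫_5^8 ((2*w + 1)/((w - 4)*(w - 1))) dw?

-log(7) + 8*log(2)

Factor the denominator: w**2 - 5*w + 4 = (w - 1)(w - 4).
Partial fractions: (2*w + 1)/((w - 4)*(w - 1)) = -1/(w - 1) + 3/(w - 4).
An antiderivative is F(w) = 3*log(w - 4) - log(w - 1).
Then F(8) - F(5) = (log(64/7)) - (-log(4)) = -log(7) + 8*log(2).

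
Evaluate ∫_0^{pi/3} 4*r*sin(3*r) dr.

Integrate by parts once (u = r, dv = 4*sin(3*r) dr).
An antiderivative is F(r) = -4*r*cos(3*r)/3 + 4*sin(3*r)/9.
Then F(pi/3) - F(0) = (4*pi/9) - (0) = 4*pi/9.

4*pi/9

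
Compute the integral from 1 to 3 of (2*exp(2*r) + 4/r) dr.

An antiderivative is F(r) = exp(2*r) + 4*log(r).
Then F(3) - F(1) = (log(81) + exp(6)) - (exp(2)) = -exp(2) + log(81) + exp(6).

-exp(2) + log(81) + exp(6)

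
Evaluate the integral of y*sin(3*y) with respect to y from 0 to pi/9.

Integrate by parts once (u = y, dv = sin(3*y) dy).
An antiderivative is F(y) = -y*cos(3*y)/3 + sin(3*y)/9.
Then F(pi/9) - F(0) = (-pi/54 + sqrt(3)/18) - (0) = -pi/54 + sqrt(3)/18.

-pi/54 + sqrt(3)/18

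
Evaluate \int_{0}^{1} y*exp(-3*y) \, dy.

Integrate by parts once (u = y, dv = exp(-3*y) dy).
An antiderivative is F(y) = (-3*y - 1)*exp(-3*y)/9.
Then F(1) - F(0) = (-4*exp(-3)/9) - (-1/9) = (-4 + exp(3))*exp(-3)/9.

(-4 + exp(3))*exp(-3)/9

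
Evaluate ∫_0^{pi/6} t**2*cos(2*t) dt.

Integrate by parts twice (u = t^2, dv = cos(2*t) dt).
An antiderivative is F(t) = t**2*sin(2*t)/2 + t*cos(2*t)/2 - sin(2*t)/4.
Then F(pi/6) - F(0) = (-sqrt(3)/8 + sqrt(3)*pi**2/144 + pi/24) - (0) = -sqrt(3)/8 + sqrt(3)*pi**2/144 + pi/24.

-sqrt(3)/8 + sqrt(3)*pi**2/144 + pi/24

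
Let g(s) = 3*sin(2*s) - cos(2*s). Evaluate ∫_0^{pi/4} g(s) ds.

An antiderivative is F(s) = -sin(2*s)/2 - 3*cos(2*s)/2.
Then F(pi/4) - F(0) = (-1/2) - (-3/2) = 1.

1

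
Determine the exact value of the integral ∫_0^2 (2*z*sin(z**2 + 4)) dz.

Let u = z**2 + 4, so du = 2*z dz. When z = 0, u = 4; when z = 2, u = 8.
The integral becomes ∫ sin(u) du from 4 to 8, with antiderivative -cos(u).
Back in z: F(z) = -cos(z**2 + 4).
Then F(2) - F(0) = (-cos(8)) - (-cos(4)) = cos(4) - cos(8).

cos(4) - cos(8)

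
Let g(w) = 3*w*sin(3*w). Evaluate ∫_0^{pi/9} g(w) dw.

Integrate by parts once (u = w, dv = 3*sin(3*w) dw).
An antiderivative is F(w) = -w*cos(3*w) + sin(3*w)/3.
Then F(pi/9) - F(0) = (-pi/18 + sqrt(3)/6) - (0) = -pi/18 + sqrt(3)/6.

-pi/18 + sqrt(3)/6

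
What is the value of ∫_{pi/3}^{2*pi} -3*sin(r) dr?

3/2

An antiderivative is F(r) = 3*cos(r).
Then F(2*pi) - F(pi/3) = (3) - (3/2) = 3/2.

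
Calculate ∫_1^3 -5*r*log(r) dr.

10 - 45*log(3)/2

Integrate by parts once (u = ln r, dv = -5*r dr).
An antiderivative is F(r) = -5*r**2*(2*log(r) - 1)/4.
Then F(3) - F(1) = (45/4 - 45*log(3)/2) - (5/4) = 10 - 45*log(3)/2.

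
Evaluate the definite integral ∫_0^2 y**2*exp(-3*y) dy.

2/27 - 50*exp(-6)/27

Integrate by parts twice (u = y^2, dv = exp(-3*y) dy).
An antiderivative is F(y) = (-9*y**2 - 6*y - 2)*exp(-3*y)/27.
Then F(2) - F(0) = (-50*exp(-6)/27) - (-2/27) = 2/27 - 50*exp(-6)/27.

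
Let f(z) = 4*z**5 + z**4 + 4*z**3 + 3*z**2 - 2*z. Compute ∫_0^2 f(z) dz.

By the power rule, an antiderivative is F(z) = 2*z**6/3 + z**5/5 + z**4 + z**3 - z**2.
Then F(2) - F(0) = (1036/15) - (0) = 1036/15.

1036/15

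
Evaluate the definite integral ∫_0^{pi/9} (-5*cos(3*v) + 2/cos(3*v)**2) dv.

An antiderivative is F(v) = -5*sin(3*v)/3 + 2*tan(3*v)/3.
Then F(pi/9) - F(0) = (-sqrt(3)/6) - (0) = -sqrt(3)/6.

-sqrt(3)/6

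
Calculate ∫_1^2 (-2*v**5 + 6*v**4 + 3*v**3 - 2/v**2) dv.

By the power rule, an antiderivative is F(v) = -v**6/3 + 6*v**5/5 + 3*v**4/4 + 2/v.
Then F(2) - F(1) = (451/15) - (217/60) = 529/20.

529/20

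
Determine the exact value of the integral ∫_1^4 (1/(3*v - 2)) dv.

log(10)/3

An antiderivative is F(v) = log(3*v - 2)/3.
Then F(4) - F(1) = (log(10)/3) - (0) = log(10)/3.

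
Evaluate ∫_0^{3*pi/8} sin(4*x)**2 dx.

Use the identity sin^2(4*x) = (1 - cos(8*x))/2.
An antiderivative is F(x) = x/2 - sin(8*x)/16.
Then F(3*pi/8) - F(0) = (3*pi/16) - (0) = 3*pi/16.

3*pi/16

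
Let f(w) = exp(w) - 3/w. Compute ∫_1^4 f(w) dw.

-log(64) - exp(1) + exp(4)

An antiderivative is F(w) = exp(w) - 3*log(w).
Then F(4) - F(1) = (-log(64) + exp(4)) - (exp(1)) = -log(64) - exp(1) + exp(4).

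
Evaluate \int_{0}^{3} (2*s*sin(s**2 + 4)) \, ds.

Let u = s**2 + 4, so du = 2*s ds. When s = 0, u = 4; when s = 3, u = 13.
The integral becomes ∫ sin(u) du from 4 to 13, with antiderivative -cos(u).
Back in s: F(s) = -cos(s**2 + 4).
Then F(3) - F(0) = (-cos(13)) - (-cos(4)) = -cos(13) + cos(4).

-cos(13) + cos(4)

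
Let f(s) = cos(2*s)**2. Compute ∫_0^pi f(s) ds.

pi/2

Use the identity cos^2(2*s) = (1 + cos(4*s))/2.
An antiderivative is F(s) = s/2 + sin(4*s)/8.
Then F(pi) - F(0) = (pi/2) - (0) = pi/2.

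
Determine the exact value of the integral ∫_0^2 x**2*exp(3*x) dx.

-2/27 + 26*exp(6)/27

Integrate by parts twice (u = x^2, dv = exp(3*x) dx).
An antiderivative is F(x) = (9*x**2 - 6*x + 2)*exp(3*x)/27.
Then F(2) - F(0) = (26*exp(6)/27) - (2/27) = -2/27 + 26*exp(6)/27.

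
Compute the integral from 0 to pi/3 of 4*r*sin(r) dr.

-2*pi/3 + 2*sqrt(3)

Integrate by parts once (u = r, dv = 4*sin(r) dr).
An antiderivative is F(r) = -4*r*cos(r) + 4*sin(r).
Then F(pi/3) - F(0) = (-2*pi/3 + 2*sqrt(3)) - (0) = -2*pi/3 + 2*sqrt(3).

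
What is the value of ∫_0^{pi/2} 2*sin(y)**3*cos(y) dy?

Let u = sin(y), so du = cos(y) dy. When y = 0, u = 0; when y = pi/2, u = 1.
The integral becomes 2·∫ u**3 du from 0 to 1, with antiderivative u**4/2.
Back in y: F(y) = sin(y)**4/2.
Then F(pi/2) - F(0) = (1/2) - (0) = 1/2.

1/2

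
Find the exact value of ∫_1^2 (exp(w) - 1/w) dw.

-exp(1) - log(2) + exp(2)

An antiderivative is F(w) = exp(w) - log(w).
Then F(2) - F(1) = (-log(2) + exp(2)) - (exp(1)) = -exp(1) - log(2) + exp(2).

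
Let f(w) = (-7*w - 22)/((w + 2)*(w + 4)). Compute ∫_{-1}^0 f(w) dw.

-10*log(2) + 3*log(3)

Factor the denominator: w**2 + 6*w + 8 = (w + 4)(w + 2).
Partial fractions: (-7*w - 22)/((w + 2)*(w + 4)) = -3/(w + 4) - 4/(w + 2).
An antiderivative is F(w) = -4*log(w + 2) - 3*log(w + 4).
Then F(0) - F(-1) = (-10*log(2)) - (-log(27)) = -10*log(2) + 3*log(3).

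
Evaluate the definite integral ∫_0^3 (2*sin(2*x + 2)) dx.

Let u = 2*x + 2, so du = 2 dx. When x = 0, u = 2; when x = 3, u = 8.
The integral becomes ∫ sin(u) du from 2 to 8, with antiderivative -cos(u).
Back in x: F(x) = -cos(2*x + 2).
Then F(3) - F(0) = (-cos(8)) - (-cos(2)) = cos(2) - cos(8).

cos(2) - cos(8)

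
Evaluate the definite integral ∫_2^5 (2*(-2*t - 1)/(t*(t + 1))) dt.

Factor the denominator: t**2 + t = (t + 1)t.
Partial fractions: 2*(-2*t - 1)/(t*(t + 1)) = -2/(t + 1) - 2/t.
An antiderivative is F(t) = -2*log(t) - 2*log(t + 1).
Then F(5) - F(2) = (-2*log(5) - 2*log(3) - 2*log(2)) - (-log(36)) = -log(25).

-log(25)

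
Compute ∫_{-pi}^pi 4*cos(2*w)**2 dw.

4*pi

Use the identity cos^2(2*w) = (1 + cos(4*w))/2.
An antiderivative is F(w) = 2*w + sin(4*w)/2.
Then F(pi) - F(-pi) = (2*pi) - (-2*pi) = 4*pi.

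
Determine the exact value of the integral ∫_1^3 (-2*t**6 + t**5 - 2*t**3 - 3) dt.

-11534/21

By the power rule, an antiderivative is F(t) = -2*t**7/7 + t**6/6 - t**4/2 - 3*t.
Then F(3) - F(1) = (-3870/7) - (-76/21) = -11534/21.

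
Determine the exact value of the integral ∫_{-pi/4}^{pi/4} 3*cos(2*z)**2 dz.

3*pi/4

Use the identity cos^2(2*z) = (1 + cos(4*z))/2.
An antiderivative is F(z) = 3*z/2 + 3*sin(4*z)/8.
Then F(pi/4) - F(-pi/4) = (3*pi/8) - (-3*pi/8) = 3*pi/4.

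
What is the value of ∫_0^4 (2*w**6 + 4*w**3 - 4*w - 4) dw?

By the power rule, an antiderivative is F(w) = 2*w**7/7 + w**4 - 2*w**2 - 4*w.
Then F(4) - F(0) = (34224/7) - (0) = 34224/7.

34224/7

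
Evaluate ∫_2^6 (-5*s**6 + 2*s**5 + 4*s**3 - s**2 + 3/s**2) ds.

-3845531/21

By the power rule, an antiderivative is F(s) = -5*s**7/7 + s**6/3 + s**4 - s**3/3 - 3/s.
Then F(6) - F(2) = (-2564503/14) - (-2447/42) = -3845531/21.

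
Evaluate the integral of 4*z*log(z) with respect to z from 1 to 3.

-8 + 18*log(3)

Integrate by parts once (u = ln z, dv = 4*z dz).
An antiderivative is F(z) = z**2*(2*log(z) - 1).
Then F(3) - F(1) = (-9 + 18*log(3)) - (-1) = -8 + 18*log(3).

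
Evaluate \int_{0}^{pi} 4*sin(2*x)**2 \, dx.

Use the identity sin^2(2*x) = (1 - cos(4*x))/2.
An antiderivative is F(x) = 2*x - sin(4*x)/2.
Then F(pi) - F(0) = (2*pi) - (0) = 2*pi.

2*pi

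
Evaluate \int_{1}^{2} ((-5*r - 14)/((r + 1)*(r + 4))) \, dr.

-5*log(3) + log(2) + 2*log(5)

Factor the denominator: r**2 + 5*r + 4 = (r + 4)(r + 1).
Partial fractions: (-5*r - 14)/((r + 1)*(r + 4)) = -2/(r + 4) - 3/(r + 1).
An antiderivative is F(r) = -3*log(r + 1) - 2*log(r + 4).
Then F(2) - F(1) = (-5*log(3) - 2*log(2)) - (-2*log(5) - 3*log(2)) = -5*log(3) + log(2) + 2*log(5).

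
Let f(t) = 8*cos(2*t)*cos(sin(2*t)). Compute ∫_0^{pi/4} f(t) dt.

4*sin(1)

Let u = sin(2*t), so du = 2*cos(2*t) dt. When t = 0, u = 0; when t = pi/4, u = 1.
The integral becomes 4·∫ cos(u) du from 0 to 1, with antiderivative 4*sin(u).
Back in t: F(t) = 4*sin(sin(2*t)).
Then F(pi/4) - F(0) = (4*sin(1)) - (0) = 4*sin(1).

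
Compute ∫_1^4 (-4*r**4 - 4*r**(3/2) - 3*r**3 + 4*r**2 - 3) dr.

By the power rule, an antiderivative is F(r) = -8*r**(5/2)/5 - 4*r**5/5 - 3*r**4/4 + 4*r**3/3 - 3*r.
Then F(4) - F(1) = (-14836/15) - (-289/60) = -3937/4.

-3937/4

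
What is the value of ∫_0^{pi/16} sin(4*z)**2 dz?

-1/16 + pi/32

Use the identity sin^2(4*z) = (1 - cos(8*z))/2.
An antiderivative is F(z) = z/2 - sin(8*z)/16.
Then F(pi/16) - F(0) = (-1/16 + pi/32) - (0) = -1/16 + pi/32.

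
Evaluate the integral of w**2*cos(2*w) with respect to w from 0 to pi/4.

Integrate by parts twice (u = w^2, dv = cos(2*w) dw).
An antiderivative is F(w) = w**2*sin(2*w)/2 + w*cos(2*w)/2 - sin(2*w)/4.
Then F(pi/4) - F(0) = (-1/4 + pi**2/32) - (0) = -1/4 + pi**2/32.

-1/4 + pi**2/32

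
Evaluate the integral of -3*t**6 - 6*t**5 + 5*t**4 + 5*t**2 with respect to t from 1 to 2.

-1570/21

By the power rule, an antiderivative is F(t) = -3*t**7/7 - t**6 + t**5 + 5*t**3/3.
Then F(2) - F(1) = (-1544/21) - (26/21) = -1570/21.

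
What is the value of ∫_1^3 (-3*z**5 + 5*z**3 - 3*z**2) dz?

By the power rule, an antiderivative is F(z) = -z**6/2 + 5*z**4/4 - z**3.
Then F(3) - F(1) = (-1161/4) - (-1/4) = -290.

-290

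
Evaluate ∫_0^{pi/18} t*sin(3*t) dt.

Integrate by parts once (u = t, dv = sin(3*t) dt).
An antiderivative is F(t) = -t*cos(3*t)/3 + sin(3*t)/9.
Then F(pi/18) - F(0) = (-sqrt(3)*pi/108 + 1/18) - (0) = -sqrt(3)*pi/108 + 1/18.

-sqrt(3)*pi/108 + 1/18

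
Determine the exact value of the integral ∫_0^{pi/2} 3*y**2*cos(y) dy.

Integrate by parts twice (u = y^2, dv = 3*cos(y) dy).
An antiderivative is F(y) = 3*y**2*sin(y) + 6*y*cos(y) - 6*sin(y).
Then F(pi/2) - F(0) = (-6 + 3*pi**2/4) - (0) = -6 + 3*pi**2/4.

-6 + 3*pi**2/4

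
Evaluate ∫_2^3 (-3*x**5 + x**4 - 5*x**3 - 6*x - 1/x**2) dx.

-23203/60

By the power rule, an antiderivative is F(x) = -x**6/2 + x**5/5 - 5*x**4/4 - 3*x**2 + 1/x.
Then F(3) - F(2) = (-26629/60) - (-571/10) = -23203/60.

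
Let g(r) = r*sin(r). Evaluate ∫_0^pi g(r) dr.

pi

Integrate by parts once (u = r, dv = sin(r) dr).
An antiderivative is F(r) = -r*cos(r) + sin(r).
Then F(pi) - F(0) = (pi) - (0) = pi.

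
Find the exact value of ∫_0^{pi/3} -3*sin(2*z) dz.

-9/4

An antiderivative is F(z) = 3*cos(2*z)/2.
Then F(pi/3) - F(0) = (-3/4) - (3/2) = -9/4.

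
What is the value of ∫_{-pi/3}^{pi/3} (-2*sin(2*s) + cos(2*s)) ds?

An antiderivative is F(s) = sin(2*s)/2 + cos(2*s).
Then F(pi/3) - F(-pi/3) = (-1/2 + sqrt(3)/4) - (-1/2 - sqrt(3)/4) = sqrt(3)/2.

sqrt(3)/2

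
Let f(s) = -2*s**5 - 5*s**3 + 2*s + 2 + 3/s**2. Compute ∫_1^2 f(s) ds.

-133/4

By the power rule, an antiderivative is F(s) = -s**6/3 - 5*s**4/4 + s**2 + 2*s - 3/s.
Then F(2) - F(1) = (-209/6) - (-19/12) = -133/4.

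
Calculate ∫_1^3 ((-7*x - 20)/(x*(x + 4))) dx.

Factor the denominator: x**2 + 4*x = (x + 4)x.
Partial fractions: (-7*x - 20)/(x*(x + 4)) = -2/(x + 4) - 5/x.
An antiderivative is F(x) = -5*log(x) - 2*log(x + 4).
Then F(3) - F(1) = (-5*log(3) - 2*log(7)) - (-log(25)) = -5*log(3) - 2*log(7) + 2*log(5).

-5*log(3) - 2*log(7) + 2*log(5)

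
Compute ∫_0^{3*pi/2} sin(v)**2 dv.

Use the identity sin^2(v) = (1 - cos(2*v))/2.
An antiderivative is F(v) = v/2 - sin(2*v)/4.
Then F(3*pi/2) - F(0) = (3*pi/4) - (0) = 3*pi/4.

3*pi/4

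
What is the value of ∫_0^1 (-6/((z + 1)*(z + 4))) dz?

log(25/64)

Factor the denominator: z**2 + 5*z + 4 = (z + 4)(z + 1).
Partial fractions: -6/((z + 1)*(z + 4)) = 2/(z + 4) - 2/(z + 1).
An antiderivative is F(z) = -2*log(z + 1) + 2*log(z + 4).
Then F(1) - F(0) = (log(25/4)) - (log(16)) = log(25/64).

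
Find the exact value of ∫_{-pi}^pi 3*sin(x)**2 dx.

3*pi

Use the identity sin^2(x) = (1 - cos(2*x))/2.
An antiderivative is F(x) = 3*x/2 - 3*sin(2*x)/4.
Then F(pi) - F(-pi) = (3*pi/2) - (-3*pi/2) = 3*pi.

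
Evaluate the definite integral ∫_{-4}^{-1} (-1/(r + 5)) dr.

-log(4)

An antiderivative is F(r) = -log(r + 5).
Then F(-1) - F(-4) = (-log(4)) - (0) = -log(4).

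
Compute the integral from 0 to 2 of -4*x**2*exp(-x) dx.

-8 + 40*exp(-2)

Integrate by parts twice (u = x^2, dv = -4*exp(-x) dx).
An antiderivative is F(x) = (4*x**2 + 8*x + 8)*exp(-x).
Then F(2) - F(0) = (40*exp(-2)) - (8) = -8 + 40*exp(-2).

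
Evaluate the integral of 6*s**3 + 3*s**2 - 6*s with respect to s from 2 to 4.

380

By the power rule, an antiderivative is F(s) = 3*s**4/2 + s**3 - 3*s**2.
Then F(4) - F(2) = (400) - (20) = 380.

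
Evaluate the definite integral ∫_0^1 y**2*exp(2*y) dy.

-1/4 + exp(2)/4

Integrate by parts twice (u = y^2, dv = exp(2*y) dy).
An antiderivative is F(y) = (2*y**2 - 2*y + 1)*exp(2*y)/4.
Then F(1) - F(0) = (exp(2)/4) - (1/4) = -1/4 + exp(2)/4.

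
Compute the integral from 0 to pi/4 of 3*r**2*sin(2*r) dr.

-3/4 + 3*pi/8

Integrate by parts twice (u = r^2, dv = 3*sin(2*r) dr).
An antiderivative is F(r) = -3*r**2*cos(2*r)/2 + 3*r*sin(2*r)/2 + 3*cos(2*r)/4.
Then F(pi/4) - F(0) = (3*pi/8) - (3/4) = -3/4 + 3*pi/8.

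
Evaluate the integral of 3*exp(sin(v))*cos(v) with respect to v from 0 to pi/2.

-3 + 3*E

Let u = sin(v), so du = cos(v) dv. When v = 0, u = 0; when v = pi/2, u = 1.
The integral becomes 3·∫ exp(u) du from 0 to 1, with antiderivative 3*exp(u).
Back in v: F(v) = 3*exp(sin(v)).
Then F(pi/2) - F(0) = (3*E) - (3) = -3 + 3*E.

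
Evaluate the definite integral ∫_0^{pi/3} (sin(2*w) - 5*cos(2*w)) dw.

An antiderivative is F(w) = -5*sin(2*w)/2 - cos(2*w)/2.
Then F(pi/3) - F(0) = (1/4 - 5*sqrt(3)/4) - (-1/2) = 3/4 - 5*sqrt(3)/4.

3/4 - 5*sqrt(3)/4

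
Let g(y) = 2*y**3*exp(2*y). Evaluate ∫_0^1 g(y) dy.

3/4 + exp(2)/4

Integrate by parts 3 times (u = y^3, dv = 2*exp(2*y) dy).
An antiderivative is F(y) = (4*y**3 - 6*y**2 + 6*y - 3)*exp(2*y)/4.
Then F(1) - F(0) = (exp(2)/4) - (-3/4) = 3/4 + exp(2)/4.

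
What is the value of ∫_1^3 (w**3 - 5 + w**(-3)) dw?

94/9

By the power rule, an antiderivative is F(w) = w**4/4 - 5*w - 1/(2*w**2).
Then F(3) - F(1) = (187/36) - (-21/4) = 94/9.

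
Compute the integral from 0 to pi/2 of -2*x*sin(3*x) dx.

Integrate by parts once (u = x, dv = -2*sin(3*x) dx).
An antiderivative is F(x) = 2*x*cos(3*x)/3 - 2*sin(3*x)/9.
Then F(pi/2) - F(0) = (2/9) - (0) = 2/9.

2/9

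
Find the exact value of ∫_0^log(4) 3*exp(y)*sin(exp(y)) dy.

Let u = exp(y), so du = exp(y) dy. When y = 0, u = 1; when y = log(4), u = 4.
The integral becomes 3·∫ sin(u) du from 1 to 4, with antiderivative -3*cos(u).
Back in y: F(y) = -3*cos(exp(y)).
Then F(log(4)) - F(0) = (-3*cos(4)) - (-3*cos(1)) = 3*cos(1) - 3*cos(4).

3*cos(1) - 3*cos(4)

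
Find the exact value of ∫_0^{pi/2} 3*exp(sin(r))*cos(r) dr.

Let u = sin(r), so du = cos(r) dr. When r = 0, u = 0; when r = pi/2, u = 1.
The integral becomes 3·∫ exp(u) du from 0 to 1, with antiderivative 3*exp(u).
Back in r: F(r) = 3*exp(sin(r)).
Then F(pi/2) - F(0) = (3*E) - (3) = -3 + 3*E.

-3 + 3*E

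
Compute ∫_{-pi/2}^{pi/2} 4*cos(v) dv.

An antiderivative is F(v) = 4*sin(v).
Then F(pi/2) - F(-pi/2) = (4) - (-4) = 8.

8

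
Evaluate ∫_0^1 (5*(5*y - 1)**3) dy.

Let u = 5*y - 1, so du = 5 dy. When y = 0, u = -1; when y = 1, u = 4.
The integral becomes ∫ u**3 du from -1 to 4, with antiderivative u**4/4.
Back in y: F(y) = (5*y - 1)**4/4.
Then F(1) - F(0) = (64) - (1/4) = 255/4.

255/4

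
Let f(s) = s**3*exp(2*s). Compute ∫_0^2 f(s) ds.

3/8 + 17*exp(4)/8

Integrate by parts 3 times (u = s^3, dv = exp(2*s) ds).
An antiderivative is F(s) = (4*s**3 - 6*s**2 + 6*s - 3)*exp(2*s)/8.
Then F(2) - F(0) = (17*exp(4)/8) - (-3/8) = 3/8 + 17*exp(4)/8.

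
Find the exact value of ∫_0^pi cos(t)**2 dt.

pi/2

Use the identity cos^2(t) = (1 + cos(2*t))/2.
An antiderivative is F(t) = t/2 + sin(2*t)/4.
Then F(pi) - F(0) = (pi/2) - (0) = pi/2.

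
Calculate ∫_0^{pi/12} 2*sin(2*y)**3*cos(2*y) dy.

Let u = sin(2*y), so du = 2*cos(2*y) dy. When y = 0, u = 0; when y = pi/12, u = 1/2.
The integral becomes ∫ u**3 du from 0 to 1/2, with antiderivative u**4/4.
Back in y: F(y) = sin(2*y)**4/4.
Then F(pi/12) - F(0) = (1/64) - (0) = 1/64.

1/64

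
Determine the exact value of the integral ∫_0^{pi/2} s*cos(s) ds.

Integrate by parts once (u = s, dv = cos(s) ds).
An antiderivative is F(s) = s*sin(s) + cos(s).
Then F(pi/2) - F(0) = (pi/2) - (1) = -1 + pi/2.

-1 + pi/2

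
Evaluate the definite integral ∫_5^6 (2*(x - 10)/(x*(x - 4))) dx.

-5*log(5) + 2*log(2) + 5*log(3)

Factor the denominator: x**2 - 4*x = x(x - 4).
Partial fractions: 2*(x - 10)/(x*(x - 4)) = 5/x - 3/(x - 4).
An antiderivative is F(x) = 5*log(x) - 3*log(x - 4).
Then F(6) - F(5) = (2*log(2) + 5*log(3)) - (5*log(5)) = -5*log(5) + 2*log(2) + 5*log(3).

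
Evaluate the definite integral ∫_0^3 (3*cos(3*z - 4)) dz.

sin(5) + sin(4)

Let u = 3*z - 4, so du = 3 dz. When z = 0, u = -4; when z = 3, u = 5.
The integral becomes ∫ cos(u) du from -4 to 5, with antiderivative sin(u).
Back in z: F(z) = sin(3*z - 4).
Then F(3) - F(0) = (sin(5)) - (-sin(4)) = sin(5) + sin(4).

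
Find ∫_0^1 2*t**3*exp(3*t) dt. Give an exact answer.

4/27 + 8*exp(3)/27

Integrate by parts 3 times (u = t^3, dv = 2*exp(3*t) dt).
An antiderivative is F(t) = (18*t**3 - 18*t**2 + 12*t - 4)*exp(3*t)/27.
Then F(1) - F(0) = (8*exp(3)/27) - (-4/27) = 4/27 + 8*exp(3)/27.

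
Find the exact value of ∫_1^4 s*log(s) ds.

Integrate by parts once (u = ln s, dv = s ds).
An antiderivative is F(s) = s**2*(2*log(s) - 1)/4.
Then F(4) - F(1) = (-4 + 16*log(2)) - (-1/4) = -15/4 + 16*log(2).

-15/4 + 16*log(2)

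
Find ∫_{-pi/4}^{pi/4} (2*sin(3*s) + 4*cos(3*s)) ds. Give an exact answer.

An antiderivative is F(s) = 4*sin(3*s)/3 - 2*cos(3*s)/3.
Then F(pi/4) - F(-pi/4) = (sqrt(2)) - (-sqrt(2)/3) = 4*sqrt(2)/3.

4*sqrt(2)/3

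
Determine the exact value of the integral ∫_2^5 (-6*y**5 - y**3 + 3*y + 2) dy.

-62703/4

By the power rule, an antiderivative is F(y) = -y**6 - y**4/4 + 3*y**2/2 + 2*y.
Then F(5) - F(2) = (-62935/4) - (-58) = -62703/4.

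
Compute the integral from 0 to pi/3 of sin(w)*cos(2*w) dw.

Use the identity sin(w)cos(2*w) = [sin(3*w) + sin(-w)]/2.
An antiderivative is F(w) = cos(w)/2 - cos(3*w)/6.
Then F(pi/3) - F(0) = (5/12) - (1/3) = 1/12.

1/12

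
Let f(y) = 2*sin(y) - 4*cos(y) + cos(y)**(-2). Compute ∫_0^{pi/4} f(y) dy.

3 - 3*sqrt(2)

An antiderivative is F(y) = -4*sin(y) - 2*cos(y) + tan(y).
Then F(pi/4) - F(0) = (1 - 3*sqrt(2)) - (-2) = 3 - 3*sqrt(2).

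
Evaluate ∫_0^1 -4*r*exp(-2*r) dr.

Integrate by parts once (u = r, dv = -4*exp(-2*r) dr).
An antiderivative is F(r) = (2*r + 1)*exp(-2*r).
Then F(1) - F(0) = (3*exp(-2)) - (1) = -1 + 3*exp(-2).

-1 + 3*exp(-2)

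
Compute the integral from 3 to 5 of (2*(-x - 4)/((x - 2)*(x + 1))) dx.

Factor the denominator: x**2 - x - 2 = (x + 1)(x - 2).
Partial fractions: 2*(-x - 4)/((x - 2)*(x + 1)) = 2/(x + 1) - 4/(x - 2).
An antiderivative is F(x) = -4*log(x - 2) + 2*log(x + 1).
Then F(5) - F(3) = (log(4/9)) - (log(16)) = -log(36).

-log(36)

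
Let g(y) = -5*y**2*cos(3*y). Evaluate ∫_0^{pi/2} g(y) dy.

-10/27 + 5*pi**2/12

Integrate by parts twice (u = y^2, dv = -5*cos(3*y) dy).
An antiderivative is F(y) = -5*y**2*sin(3*y)/3 - 10*y*cos(3*y)/9 + 10*sin(3*y)/27.
Then F(pi/2) - F(0) = (-10/27 + 5*pi**2/12) - (0) = -10/27 + 5*pi**2/12.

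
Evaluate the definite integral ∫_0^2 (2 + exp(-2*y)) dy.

9/2 - exp(-4)/2

An antiderivative is F(y) = 2*y - exp(-2*y)/2.
Then F(2) - F(0) = (4 - exp(-4)/2) - (-1/2) = 9/2 - exp(-4)/2.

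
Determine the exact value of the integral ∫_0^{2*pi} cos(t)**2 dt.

pi

Use the identity cos^2(t) = (1 + cos(2*t))/2.
An antiderivative is F(t) = t/2 + sin(2*t)/4.
Then F(2*pi) - F(0) = (pi) - (0) = pi.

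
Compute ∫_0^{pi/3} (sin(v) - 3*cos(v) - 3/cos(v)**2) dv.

1/2 - 9*sqrt(3)/2

An antiderivative is F(v) = -3*sin(v) - cos(v) - 3*tan(v).
Then F(pi/3) - F(0) = (-9*sqrt(3)/2 - 1/2) - (-1) = 1/2 - 9*sqrt(3)/2.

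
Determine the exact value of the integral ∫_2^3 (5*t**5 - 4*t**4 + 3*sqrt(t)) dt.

-4*sqrt(2) + 6*sqrt(3) + 11561/30

By the power rule, an antiderivative is F(t) = 5*t**6/6 - 4*t**5/5 + 2*t**(3/2).
Then F(3) - F(2) = (6*sqrt(3) + 4131/10) - (4*sqrt(2) + 416/15) = -4*sqrt(2) + 6*sqrt(3) + 11561/30.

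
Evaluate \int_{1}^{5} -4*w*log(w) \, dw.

Integrate by parts once (u = ln w, dv = -4*w dw).
An antiderivative is F(w) = -w**2*(2*log(w) - 1).
Then F(5) - F(1) = (25 - 50*log(5)) - (1) = 24 - 50*log(5).

24 - 50*log(5)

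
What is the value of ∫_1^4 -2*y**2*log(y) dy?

14 - 256*log(2)/3

Integrate by parts once (u = ln y, dv = -2*y**2 dy).
An antiderivative is F(y) = -2*y**3*(3*log(y) - 1)/9.
Then F(4) - F(1) = (128/9 - 256*log(2)/3) - (2/9) = 14 - 256*log(2)/3.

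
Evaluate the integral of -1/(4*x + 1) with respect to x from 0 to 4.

An antiderivative is F(x) = -log(4*x + 1)/4.
Then F(4) - F(0) = (-log(17)/4) - (0) = -log(17)/4.

-log(17)/4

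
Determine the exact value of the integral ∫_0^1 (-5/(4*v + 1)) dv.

An antiderivative is F(v) = -5*log(4*v + 1)/4.
Then F(1) - F(0) = (-5*log(5)/4) - (0) = -5*log(5)/4.

-5*log(5)/4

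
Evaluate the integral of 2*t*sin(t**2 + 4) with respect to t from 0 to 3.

Let u = t**2 + 4, so du = 2*t dt. When t = 0, u = 4; when t = 3, u = 13.
The integral becomes ∫ sin(u) du from 4 to 13, with antiderivative -cos(u).
Back in t: F(t) = -cos(t**2 + 4).
Then F(3) - F(0) = (-cos(13)) - (-cos(4)) = -cos(13) + cos(4).

-cos(13) + cos(4)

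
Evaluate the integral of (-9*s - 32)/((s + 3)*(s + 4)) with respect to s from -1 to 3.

-4*log(7) - log(3)

Factor the denominator: s**2 + 7*s + 12 = (s + 4)(s + 3).
Partial fractions: (-9*s - 32)/((s + 3)*(s + 4)) = -4/(s + 4) - 5/(s + 3).
An antiderivative is F(s) = -5*log(s + 3) - 4*log(s + 4).
Then F(3) - F(-1) = (-4*log(7) - 5*log(3) - 5*log(2)) - (-4*log(3) - 5*log(2)) = -4*log(7) - log(3).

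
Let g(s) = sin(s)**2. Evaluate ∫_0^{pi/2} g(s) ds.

Use the identity sin^2(s) = (1 - cos(2*s))/2.
An antiderivative is F(s) = s/2 - sin(2*s)/4.
Then F(pi/2) - F(0) = (pi/4) - (0) = pi/4.

pi/4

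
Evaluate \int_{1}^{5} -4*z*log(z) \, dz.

Integrate by parts once (u = ln z, dv = -4*z dz).
An antiderivative is F(z) = -z**2*(2*log(z) - 1).
Then F(5) - F(1) = (25 - 50*log(5)) - (1) = 24 - 50*log(5).

24 - 50*log(5)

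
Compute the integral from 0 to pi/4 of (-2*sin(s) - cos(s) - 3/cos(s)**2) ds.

-5 + sqrt(2)/2

An antiderivative is F(s) = -sin(s) + 2*cos(s) - 3*tan(s).
Then F(pi/4) - F(0) = (-3 + sqrt(2)/2) - (2) = -5 + sqrt(2)/2.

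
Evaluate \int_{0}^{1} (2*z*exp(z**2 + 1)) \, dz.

Let u = z**2 + 1, so du = 2*z dz. When z = 0, u = 1; when z = 1, u = 2.
The integral becomes ∫ exp(u) du from 1 to 2, with antiderivative exp(u).
Back in z: F(z) = exp(z**2 + 1).
Then F(1) - F(0) = (exp(2)) - (exp(1)) = -exp(1) + exp(2).

-exp(1) + exp(2)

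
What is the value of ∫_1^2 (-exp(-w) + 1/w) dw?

An antiderivative is F(w) = log(w) + exp(-w).
Then F(2) - F(1) = (exp(-2) + log(2)) - (exp(-1)) = -exp(-1) + exp(-2) + log(2).

-exp(-1) + exp(-2) + log(2)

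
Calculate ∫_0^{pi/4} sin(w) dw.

An antiderivative is F(w) = -cos(w).
Then F(pi/4) - F(0) = (-sqrt(2)/2) - (-1) = 1 - sqrt(2)/2.

1 - sqrt(2)/2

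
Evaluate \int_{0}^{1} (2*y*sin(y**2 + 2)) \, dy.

Let u = y**2 + 2, so du = 2*y dy. When y = 0, u = 2; when y = 1, u = 3.
The integral becomes ∫ sin(u) du from 2 to 3, with antiderivative -cos(u).
Back in y: F(y) = -cos(y**2 + 2).
Then F(1) - F(0) = (-cos(3)) - (-cos(2)) = cos(2) - cos(3).

cos(2) - cos(3)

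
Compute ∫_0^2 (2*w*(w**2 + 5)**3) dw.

Let u = w**2 + 5, so du = 2*w dw. When w = 0, u = 5; when w = 2, u = 9.
The integral becomes ∫ u**3 du from 5 to 9, with antiderivative u**4/4.
Back in w: F(w) = (w**2 + 5)**4/4.
Then F(2) - F(0) = (6561/4) - (625/4) = 1484.

1484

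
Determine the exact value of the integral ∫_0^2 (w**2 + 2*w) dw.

20/3

By the power rule, an antiderivative is F(w) = w**3/3 + w**2.
Then F(2) - F(0) = (20/3) - (0) = 20/3.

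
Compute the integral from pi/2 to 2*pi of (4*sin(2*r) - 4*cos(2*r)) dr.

An antiderivative is F(r) = -2*sin(2*r) - 2*cos(2*r).
Then F(2*pi) - F(pi/2) = (-2) - (2) = -4.

-4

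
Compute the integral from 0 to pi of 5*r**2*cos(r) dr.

Integrate by parts twice (u = r^2, dv = 5*cos(r) dr).
An antiderivative is F(r) = 5*r**2*sin(r) + 10*r*cos(r) - 10*sin(r).
Then F(pi) - F(0) = (-10*pi) - (0) = -10*pi.

-10*pi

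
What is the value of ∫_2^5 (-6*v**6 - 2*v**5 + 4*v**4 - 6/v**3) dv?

By the power rule, an antiderivative is F(v) = -6*v**7/7 - v**6/3 + 4*v**5/5 + 3/v**2.
Then F(5) - F(2) = (-36578062/525) - (-43973/420) = -48697461/700.

-48697461/700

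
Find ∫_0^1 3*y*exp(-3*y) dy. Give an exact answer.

(-4 + exp(3))*exp(-3)/3

Integrate by parts once (u = y, dv = 3*exp(-3*y) dy).
An antiderivative is F(y) = (-3*y - 1)*exp(-3*y)/3.
Then F(1) - F(0) = (-4*exp(-3)/3) - (-1/3) = (-4 + exp(3))*exp(-3)/3.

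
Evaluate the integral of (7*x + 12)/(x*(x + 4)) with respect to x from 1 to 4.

Factor the denominator: x**2 + 4*x = (x + 4)x.
Partial fractions: (7*x + 12)/(x*(x + 4)) = 4/(x + 4) + 3/x.
An antiderivative is F(x) = 3*log(x) + 4*log(x + 4).
Then F(4) - F(1) = (18*log(2)) - (4*log(5)) = -4*log(5) + 18*log(2).

-4*log(5) + 18*log(2)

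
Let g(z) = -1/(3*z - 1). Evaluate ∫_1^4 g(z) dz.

-log(11)/3 + log(2)/3

An antiderivative is F(z) = -log(3*z - 1)/3.
Then F(4) - F(1) = (-log(11)/3) - (-log(2)/3) = -log(11)/3 + log(2)/3.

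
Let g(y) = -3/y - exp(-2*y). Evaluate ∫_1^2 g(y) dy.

An antiderivative is F(y) = -3*log(y) + exp(-2*y)/2.
Then F(2) - F(1) = (-3*log(2) + exp(-4)/2) - (exp(-2)/2) = (-6*exp(4)*log(2) - exp(2) + 1)*exp(-4)/2.

(-6*exp(4)*log(2) - exp(2) + 1)*exp(-4)/2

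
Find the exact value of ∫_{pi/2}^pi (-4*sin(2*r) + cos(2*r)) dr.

An antiderivative is F(r) = sin(2*r)/2 + 2*cos(2*r).
Then F(pi) - F(pi/2) = (2) - (-2) = 4.

4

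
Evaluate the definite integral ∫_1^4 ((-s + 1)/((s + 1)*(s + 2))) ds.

log(25/32)

Factor the denominator: s**2 + 3*s + 2 = (s + 2)(s + 1).
Partial fractions: (-s + 1)/((s + 1)*(s + 2)) = -3/(s + 2) + 2/(s + 1).
An antiderivative is F(s) = 2*log(s + 1) - 3*log(s + 2).
Then F(4) - F(1) = (-3*log(3) - 3*log(2) + 2*log(5)) - (log(4/27)) = log(25/32).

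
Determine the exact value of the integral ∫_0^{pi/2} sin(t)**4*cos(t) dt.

Let u = sin(t), so du = cos(t) dt. When t = 0, u = 0; when t = pi/2, u = 1.
The integral becomes ∫ u**4 du from 0 to 1, with antiderivative u**5/5.
Back in t: F(t) = sin(t)**5/5.
Then F(pi/2) - F(0) = (1/5) - (0) = 1/5.

1/5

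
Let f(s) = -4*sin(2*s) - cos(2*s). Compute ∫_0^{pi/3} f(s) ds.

-3 - sqrt(3)/4

An antiderivative is F(s) = -sin(2*s)/2 + 2*cos(2*s).
Then F(pi/3) - F(0) = (-1 - sqrt(3)/4) - (2) = -3 - sqrt(3)/4.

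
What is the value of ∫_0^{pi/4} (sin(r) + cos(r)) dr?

An antiderivative is F(r) = sin(r) - cos(r).
Then F(pi/4) - F(0) = (0) - (-1) = 1.

1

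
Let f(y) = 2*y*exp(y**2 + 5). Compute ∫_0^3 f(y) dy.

Let u = y**2 + 5, so du = 2*y dy. When y = 0, u = 5; when y = 3, u = 14.
The integral becomes ∫ exp(u) du from 5 to 14, with antiderivative exp(u).
Back in y: F(y) = exp(y**2 + 5).
Then F(3) - F(0) = (exp(14)) - (exp(5)) = -exp(5) + exp(14).

-exp(5) + exp(14)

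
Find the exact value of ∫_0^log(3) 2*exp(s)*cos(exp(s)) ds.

Let u = exp(s), so du = exp(s) ds. When s = 0, u = 1; when s = log(3), u = 3.
The integral becomes 2·∫ cos(u) du from 1 to 3, with antiderivative 2*sin(u).
Back in s: F(s) = 2*sin(exp(s)).
Then F(log(3)) - F(0) = (2*sin(3)) - (2*sin(1)) = -2*sin(1) + 2*sin(3).

-2*sin(1) + 2*sin(3)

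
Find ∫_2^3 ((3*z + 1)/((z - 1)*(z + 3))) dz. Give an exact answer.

log(72/25)

Factor the denominator: z**2 + 2*z - 3 = (z + 3)(z - 1).
Partial fractions: (3*z + 1)/((z - 1)*(z + 3)) = 2/(z + 3) + 1/(z - 1).
An antiderivative is F(z) = log(z - 1) + 2*log(z + 3).
Then F(3) - F(2) = (log(72)) - (log(25)) = log(72/25).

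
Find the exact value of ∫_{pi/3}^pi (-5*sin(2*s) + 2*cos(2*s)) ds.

15/4 - sqrt(3)/2

An antiderivative is F(s) = sin(2*s) + 5*cos(2*s)/2.
Then F(pi) - F(pi/3) = (5/2) - (-5/4 + sqrt(3)/2) = 15/4 - sqrt(3)/2.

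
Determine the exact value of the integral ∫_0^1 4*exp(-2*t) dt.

An antiderivative is F(t) = -2*exp(-2*t).
Then F(1) - F(0) = (-2*exp(-2)) - (-2) = 2 - 2*exp(-2).

2 - 2*exp(-2)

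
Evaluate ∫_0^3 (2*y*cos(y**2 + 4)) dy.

Let u = y**2 + 4, so du = 2*y dy. When y = 0, u = 4; when y = 3, u = 13.
The integral becomes ∫ cos(u) du from 4 to 13, with antiderivative sin(u).
Back in y: F(y) = sin(y**2 + 4).
Then F(3) - F(0) = (sin(13)) - (sin(4)) = sin(13) - sin(4).

sin(13) - sin(4)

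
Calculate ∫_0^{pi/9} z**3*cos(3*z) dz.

-sqrt(3)*pi/81 + sqrt(3)*pi**3/4374 + pi**2/486 + 1/27

Integrate by parts 3 times (u = z^3, dv = cos(3*z) dz).
An antiderivative is F(z) = z**3*sin(3*z)/3 + z**2*cos(3*z)/3 - 2*z*sin(3*z)/9 - 2*cos(3*z)/27.
Then F(pi/9) - F(0) = (-sqrt(3)*pi/81 - 1/27 + sqrt(3)*pi**3/4374 + pi**2/486) - (-2/27) = -sqrt(3)*pi/81 + sqrt(3)*pi**3/4374 + pi**2/486 + 1/27.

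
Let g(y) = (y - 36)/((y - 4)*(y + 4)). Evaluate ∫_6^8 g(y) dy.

-5*log(5) + log(2) + 5*log(3)

Factor the denominator: y**2 - 16 = (y + 4)(y - 4).
Partial fractions: (y - 36)/((y - 4)*(y + 4)) = 5/(y + 4) - 4/(y - 4).
An antiderivative is F(y) = -4*log(y - 4) + 5*log(y + 4).
Then F(8) - F(6) = (2*log(2) + 5*log(3)) - (log(2) + 5*log(5)) = -5*log(5) + log(2) + 5*log(3).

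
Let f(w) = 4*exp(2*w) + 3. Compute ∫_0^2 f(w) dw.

4 + 2*exp(4)

An antiderivative is F(w) = 2*exp(2*w) + 3*w.
Then F(2) - F(0) = (6 + 2*exp(4)) - (2) = 4 + 2*exp(4).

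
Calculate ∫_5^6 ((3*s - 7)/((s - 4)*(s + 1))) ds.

Factor the denominator: s**2 - 3*s - 4 = (s + 1)(s - 4).
Partial fractions: (3*s - 7)/((s - 4)*(s + 1)) = 2/(s + 1) + 1/(s - 4).
An antiderivative is F(s) = log(s - 4) + 2*log(s + 1).
Then F(6) - F(5) = (log(98)) - (log(36)) = log(49/18).

log(49/18)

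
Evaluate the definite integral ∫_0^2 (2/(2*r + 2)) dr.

log(3)

Let u = 2*r + 2, so du = 2 dr. When r = 0, u = 2; when r = 2, u = 6.
The integral becomes ∫ 1/u du from 2 to 6, with antiderivative log(u).
Back in r: F(r) = log(2*r + 2).
Then F(2) - F(0) = (log(6)) - (log(2)) = log(3).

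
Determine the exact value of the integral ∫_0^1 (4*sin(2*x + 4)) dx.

-2*cos(6) + 2*cos(4)

Let u = 2*x + 4, so du = 2 dx. When x = 0, u = 4; when x = 1, u = 6.
The integral becomes 2·∫ sin(u) du from 4 to 6, with antiderivative -2*cos(u).
Back in x: F(x) = -2*cos(2*x + 4).
Then F(1) - F(0) = (-2*cos(6)) - (-2*cos(4)) = -2*cos(6) + 2*cos(4).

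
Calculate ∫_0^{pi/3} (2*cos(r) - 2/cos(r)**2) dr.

-sqrt(3)

An antiderivative is F(r) = 2*sin(r) - 2*tan(r).
Then F(pi/3) - F(0) = (-sqrt(3)) - (0) = -sqrt(3).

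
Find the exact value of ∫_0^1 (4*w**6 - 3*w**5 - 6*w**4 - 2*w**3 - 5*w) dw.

By the power rule, an antiderivative is F(w) = 4*w**7/7 - w**6/2 - 6*w**5/5 - w**4/2 - 5*w**2/2.
Then F(1) - F(0) = (-289/70) - (0) = -289/70.

-289/70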